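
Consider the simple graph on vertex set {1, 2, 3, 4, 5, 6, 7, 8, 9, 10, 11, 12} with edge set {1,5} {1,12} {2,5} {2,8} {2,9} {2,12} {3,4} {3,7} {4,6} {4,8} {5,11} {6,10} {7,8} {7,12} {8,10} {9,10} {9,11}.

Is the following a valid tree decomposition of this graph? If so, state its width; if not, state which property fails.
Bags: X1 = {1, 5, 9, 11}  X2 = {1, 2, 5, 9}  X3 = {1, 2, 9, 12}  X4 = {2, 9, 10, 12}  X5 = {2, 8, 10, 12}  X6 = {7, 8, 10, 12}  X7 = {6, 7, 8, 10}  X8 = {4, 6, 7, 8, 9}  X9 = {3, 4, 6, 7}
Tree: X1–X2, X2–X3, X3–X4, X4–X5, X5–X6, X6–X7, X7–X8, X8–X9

A tree decomposition must satisfy three properties: every vertex lies in some bag; for every edge, both endpoints lie together in some bag; and for every vertex, the bags containing it form a connected subtree. Here bags containing vertex 9 are not connected in the tree, so the decomposition is invalid.

No — bags containing vertex 9 are not connected in the tree.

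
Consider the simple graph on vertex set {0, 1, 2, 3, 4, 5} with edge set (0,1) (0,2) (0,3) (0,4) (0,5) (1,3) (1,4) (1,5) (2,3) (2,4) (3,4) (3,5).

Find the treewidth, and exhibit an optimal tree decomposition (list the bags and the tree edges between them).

Treewidth 3.
Bags: B1 = {0, 2, 3, 4}  B2 = {0, 1, 3, 4}  B3 = {0, 1, 3, 5}
Tree: B1–B2, B2–B3

Every bag has size at most 4, so the width is 4 − 1 = 3 and tw(G) ≤ 3. Conversely, {0, 1, 3, 4} is a clique of size 4, and the vertices of any clique must share a bag in every tree decomposition; so some bag has ≥ 4 vertices and tw(G) ≥ 3. Therefore the treewidth is 3.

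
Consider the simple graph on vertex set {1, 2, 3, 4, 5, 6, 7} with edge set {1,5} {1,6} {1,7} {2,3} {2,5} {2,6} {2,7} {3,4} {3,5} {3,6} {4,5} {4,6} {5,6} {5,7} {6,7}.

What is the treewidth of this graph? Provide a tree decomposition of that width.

Treewidth 3.
One optimal decomposition is:
Bags: B1 = {2, 5, 6, 7}  B2 = {1, 5, 6, 7}  B3 = {2, 3, 5, 6}  B4 = {3, 4, 5, 6}
Tree: B1–B2, B1–B3, B3–B4

Every bag has size at most 4, so the width is 4 − 1 = 3 and tw(G) ≤ 3. For the lower bound, the 4 vertices {1, 5, 6, 7} are pairwise adjacent, and any tree decomposition puts a clique entirely inside one bag — forcing width ≥ 3. The upper and lower bounds meet at 3, so that is the treewidth.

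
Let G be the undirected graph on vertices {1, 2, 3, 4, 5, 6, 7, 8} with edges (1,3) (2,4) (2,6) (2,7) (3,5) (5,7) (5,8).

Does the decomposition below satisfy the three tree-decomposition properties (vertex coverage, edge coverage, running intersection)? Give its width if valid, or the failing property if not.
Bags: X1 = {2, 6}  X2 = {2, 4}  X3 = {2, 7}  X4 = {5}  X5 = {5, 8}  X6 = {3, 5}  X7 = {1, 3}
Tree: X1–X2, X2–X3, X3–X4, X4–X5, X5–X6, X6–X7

A tree decomposition must satisfy three properties: every vertex lies in some bag; for every edge, both endpoints lie together in some bag; and for every vertex, the bags containing it form a connected subtree. Here edge (7,5) lies in no bag, so the decomposition is invalid.

No — edge (7,5) lies in no bag.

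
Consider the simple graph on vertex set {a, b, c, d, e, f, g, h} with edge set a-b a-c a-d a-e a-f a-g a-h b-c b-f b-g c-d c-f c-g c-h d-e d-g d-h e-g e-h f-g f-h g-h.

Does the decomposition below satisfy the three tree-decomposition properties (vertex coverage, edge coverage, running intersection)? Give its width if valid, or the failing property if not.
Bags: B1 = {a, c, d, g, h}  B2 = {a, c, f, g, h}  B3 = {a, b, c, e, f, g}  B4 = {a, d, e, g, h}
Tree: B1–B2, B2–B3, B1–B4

No — bags containing vertex e are not connected in the tree.

A tree decomposition must satisfy three properties: every vertex lies in some bag; for every edge, both endpoints lie together in some bag; and for every vertex, the bags containing it form a connected subtree. Here bags containing vertex e are not connected in the tree, so the decomposition is invalid.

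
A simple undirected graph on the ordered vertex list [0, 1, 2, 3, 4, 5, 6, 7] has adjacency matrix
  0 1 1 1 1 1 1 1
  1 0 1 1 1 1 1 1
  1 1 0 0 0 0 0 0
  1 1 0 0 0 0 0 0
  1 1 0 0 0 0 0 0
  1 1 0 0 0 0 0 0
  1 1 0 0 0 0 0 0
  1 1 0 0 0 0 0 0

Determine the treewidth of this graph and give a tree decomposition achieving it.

Every bag has size at most 3, so the width is 3 − 1 = 2 and tw(G) ≤ 2. On the other hand G contains the 3-clique {0, 1, 2}. A clique must lie in a single bag of any decomposition, so no decomposition can have width below 2. Therefore the treewidth is 2.

Treewidth 2.
One optimal decomposition is:
Bags: B1 = {0, 1, 5}  B2 = {0, 1, 2}  B3 = {0, 1, 6}  B4 = {0, 1, 4}  B5 = {0, 1, 3}  B6 = {0, 1, 7}
Tree: B1–B2, B2–B3, B2–B4, B1–B5, B5–B6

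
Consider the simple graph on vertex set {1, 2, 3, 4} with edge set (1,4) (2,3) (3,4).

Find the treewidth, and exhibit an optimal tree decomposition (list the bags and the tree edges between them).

Treewidth 1.
One optimal decomposition is:
Bags: B1 = {1, 4}  B2 = {3, 4}  B3 = {2, 3}
Tree: B1–B2, B2–B3

Every bag has size at most 2, so the width is 2 − 1 = 1 and tw(G) ≤ 1. Any graph with an edge has treewidth ≥ 1, and G has the edge 1–4. Combining the bounds, tw(G) = 1.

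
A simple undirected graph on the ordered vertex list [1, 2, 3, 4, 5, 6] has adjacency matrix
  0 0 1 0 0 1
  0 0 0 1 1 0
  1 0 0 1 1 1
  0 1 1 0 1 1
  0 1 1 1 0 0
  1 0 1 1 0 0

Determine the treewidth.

2

A width-2 tree decomposition is:
Bags: B1 = {3, 4, 6}  B2 = {1, 3, 6}  B3 = {3, 4, 5}  B4 = {2, 4, 5}
Tree: B1–B2, B1–B3, B3–B4
Every bag has size at most 3, so the width is 3 − 1 = 2 and tw(G) ≤ 2. On the other hand G contains the 3-clique {2, 4, 5}. A clique must lie in a single bag of any decomposition, so no decomposition can have width below 2. Combining the bounds, tw(G) = 2.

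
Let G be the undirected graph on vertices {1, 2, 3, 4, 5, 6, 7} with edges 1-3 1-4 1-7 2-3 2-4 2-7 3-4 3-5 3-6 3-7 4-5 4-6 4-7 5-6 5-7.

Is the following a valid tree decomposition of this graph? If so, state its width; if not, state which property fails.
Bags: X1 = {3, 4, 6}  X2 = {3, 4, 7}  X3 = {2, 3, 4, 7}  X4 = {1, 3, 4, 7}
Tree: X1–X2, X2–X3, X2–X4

A tree decomposition must satisfy three properties: every vertex lies in some bag; for every edge, both endpoints lie together in some bag; and for every vertex, the bags containing it form a connected subtree. Here vertex 5 appears in no bag, so the decomposition is invalid.

No — vertex 5 appears in no bag.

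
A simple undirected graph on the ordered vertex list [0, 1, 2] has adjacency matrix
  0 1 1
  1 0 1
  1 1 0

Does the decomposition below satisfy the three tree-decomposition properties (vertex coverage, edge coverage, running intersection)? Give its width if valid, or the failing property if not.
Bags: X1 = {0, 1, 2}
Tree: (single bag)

Every vertex of G appears in some bag (union = {0, 1, 2}); every edge is covered by a bag; and for each vertex v the set of bags containing v is connected in the bag tree. The decomposition is therefore valid. The largest bag has 3 vertices, so the width is 2.

Yes; width 2.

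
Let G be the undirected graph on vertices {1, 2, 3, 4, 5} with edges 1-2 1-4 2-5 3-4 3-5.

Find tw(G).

A width-2 tree decomposition is:
Bags: B1 = {3, 4, 5}  B2 = {2, 4, 5}  B3 = {1, 2, 4}
Tree: B1–B2, B2–B3
Every bag has size at most 3, so the width is 3 − 1 = 2 and tw(G) ≤ 2. For the lower bound, G contains the cycle 4–3–5–2–1–4, so G is not a forest; only forests have treewidth ≤ 1, hence tw(G) ≥ 2. Combining the bounds, tw(G) = 2.

2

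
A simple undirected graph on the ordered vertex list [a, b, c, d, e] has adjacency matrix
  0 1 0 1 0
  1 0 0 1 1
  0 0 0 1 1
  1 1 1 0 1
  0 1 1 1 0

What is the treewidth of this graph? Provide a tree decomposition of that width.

Treewidth 2.
One such decomposition:
Bags: B1 = {a, b, d}  B2 = {b, d, e}  B3 = {c, d, e}
Tree: B1–B2, B2–B3

Each bag holds 3 vertices, so the decomposition has width 2, which upper-bounds the treewidth. On the other hand G contains the 3-clique {c, d, e}. A clique must lie in a single bag of any decomposition, so no decomposition can have width below 2. The upper and lower bounds meet at 2, so that is the treewidth.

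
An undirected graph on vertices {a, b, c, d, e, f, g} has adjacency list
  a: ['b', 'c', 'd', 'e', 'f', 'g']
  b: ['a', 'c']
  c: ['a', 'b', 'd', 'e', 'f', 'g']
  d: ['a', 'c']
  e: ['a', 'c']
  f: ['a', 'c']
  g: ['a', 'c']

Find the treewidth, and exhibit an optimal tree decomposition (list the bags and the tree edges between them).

Treewidth 2.
One optimal decomposition is:
Bags: B1 = {a, c, f}  B2 = {a, c, d}  B3 = {a, c, g}  B4 = {a, c, e}  B5 = {a, b, c}
Tree: B1–B2, B1–B3, B2–B4, B4–B5

Each bag holds 3 vertices, so the decomposition has width 2, which upper-bounds the treewidth. Conversely, {a, c, d} is a clique of size 3, and the vertices of any clique must share a bag in every tree decomposition; so some bag has ≥ 3 vertices and tw(G) ≥ 2. The upper and lower bounds meet at 2, so that is the treewidth.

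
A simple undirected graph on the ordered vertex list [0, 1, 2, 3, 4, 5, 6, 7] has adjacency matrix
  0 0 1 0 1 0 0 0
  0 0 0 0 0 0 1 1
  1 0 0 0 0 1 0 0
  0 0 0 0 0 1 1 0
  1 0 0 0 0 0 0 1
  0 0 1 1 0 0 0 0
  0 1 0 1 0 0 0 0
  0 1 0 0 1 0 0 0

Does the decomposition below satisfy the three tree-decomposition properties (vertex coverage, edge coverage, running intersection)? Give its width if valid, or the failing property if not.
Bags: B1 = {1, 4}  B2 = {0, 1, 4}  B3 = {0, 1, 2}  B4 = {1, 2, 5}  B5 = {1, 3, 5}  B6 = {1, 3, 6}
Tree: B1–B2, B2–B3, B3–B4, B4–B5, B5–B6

No — vertex 7 appears in no bag.

A tree decomposition must satisfy three properties: every vertex lies in some bag; for every edge, both endpoints lie together in some bag; and for every vertex, the bags containing it form a connected subtree. Here vertex 7 appears in no bag, so the decomposition is invalid.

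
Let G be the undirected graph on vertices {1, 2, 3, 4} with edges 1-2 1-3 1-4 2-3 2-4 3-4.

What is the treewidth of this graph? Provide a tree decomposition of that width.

Treewidth 3.
Bags: B1 = {1, 2, 3, 4}
Tree: (single bag)

With just one bag of size 4, the width is 4 − 1 = 3, so tw(G) ≤ 3. For the lower bound, the 4 vertices {1, 2, 3, 4} are pairwise adjacent, and any tree decomposition puts a clique entirely inside one bag — forcing width ≥ 3. Combining the bounds, tw(G) = 3.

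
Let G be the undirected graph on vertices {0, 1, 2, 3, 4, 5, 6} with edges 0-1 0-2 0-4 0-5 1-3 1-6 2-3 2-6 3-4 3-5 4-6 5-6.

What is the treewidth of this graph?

3

A width-3 tree decomposition is:
Bags: B1 = {0, 3, 4, 6}  B2 = {0, 2, 3, 6}  B3 = {0, 3, 5, 6}  B4 = {0, 1, 3, 6}
Tree: B1–B2, B2–B3, B3–B4
The largest bag has 4 vertices, giving width 3; this decomposition certifies tw(G) ≤ 3. For the lower bound: the 4 vertex sets {0,4}, {2,6}, {3}, {5} are disjoint, each induces a connected subgraph, and every pair is joined by at least one edge of G. Contracting each set to a single vertex therefore yields K_{4} as a minor, and since treewidth is minor-monotone, tw(G) ≥ tw(K_{4}) = 3. Therefore the treewidth is 3.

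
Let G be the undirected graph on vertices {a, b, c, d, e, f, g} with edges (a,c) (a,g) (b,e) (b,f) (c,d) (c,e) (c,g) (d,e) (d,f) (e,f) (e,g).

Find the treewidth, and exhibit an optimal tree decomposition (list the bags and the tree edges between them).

Treewidth 2.
One optimal decomposition is:
Bags: B1 = {c, e, g}  B2 = {c, d, e}  B3 = {a, c, g}  B4 = {d, e, f}  B5 = {b, e, f}
Tree: B1–B2, B1–B3, B2–B4, B4–B5

The largest bag has 3 vertices, giving width 2; this decomposition certifies tw(G) ≤ 2. Conversely, {c, d, e} is a clique of size 3, and the vertices of any clique must share a bag in every tree decomposition; so some bag has ≥ 3 vertices and tw(G) ≥ 2. The upper and lower bounds meet at 2, so that is the treewidth.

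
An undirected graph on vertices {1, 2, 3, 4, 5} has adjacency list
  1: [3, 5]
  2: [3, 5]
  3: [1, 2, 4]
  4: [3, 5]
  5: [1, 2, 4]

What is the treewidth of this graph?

2

A width-2 tree decomposition is:
Bags: B1 = {2, 3, 5}  B2 = {1, 3, 5}  B3 = {3, 4, 5}
Tree: B1–B2, B2–B3
Each bag holds 3 vertices, so the decomposition has width 2, which upper-bounds the treewidth. Since 2–3–1–5–2 is a cycle in G, G is not acyclic. Forests are exactly the graphs of treewidth ≤ 1, so tw(G) ≥ 2. Combining the bounds, tw(G) = 2.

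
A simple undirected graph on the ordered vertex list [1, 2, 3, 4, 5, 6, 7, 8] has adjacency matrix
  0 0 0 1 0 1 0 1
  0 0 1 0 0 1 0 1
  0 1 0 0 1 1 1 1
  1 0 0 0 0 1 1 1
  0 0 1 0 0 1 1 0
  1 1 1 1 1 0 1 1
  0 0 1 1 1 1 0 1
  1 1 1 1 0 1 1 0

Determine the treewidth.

A width-3 tree decomposition is:
Bags: B1 = {3, 6, 7, 8}  B2 = {4, 6, 7, 8}  B3 = {3, 5, 6, 7}  B4 = {1, 4, 6, 8}  B5 = {2, 3, 6, 8}
Tree: B1–B2, B1–B3, B2–B4, B1–B5
The largest bag has 4 vertices, giving width 3; this decomposition certifies tw(G) ≤ 3. On the other hand G contains the 4-clique {1, 4, 6, 8}. A clique must lie in a single bag of any decomposition, so no decomposition can have width below 3. Hence tw(G) = 3 exactly.

3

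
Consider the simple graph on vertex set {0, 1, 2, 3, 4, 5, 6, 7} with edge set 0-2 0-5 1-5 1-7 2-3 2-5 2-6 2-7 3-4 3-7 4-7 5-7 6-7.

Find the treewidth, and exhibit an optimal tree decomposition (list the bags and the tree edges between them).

Each bag holds 3 vertices, so the decomposition has width 2, which upper-bounds the treewidth. For the lower bound, the 3 vertices {0, 2, 5} are pairwise adjacent, and any tree decomposition puts a clique entirely inside one bag — forcing width ≥ 2. Hence tw(G) = 2 exactly.

Treewidth 2.
Bags: B1 = {2, 5, 7}  B2 = {2, 6, 7}  B3 = {1, 5, 7}  B4 = {2, 3, 7}  B5 = {3, 4, 7}  B6 = {0, 2, 5}
Tree: B1–B2, B1–B3, B2–B4, B4–B5, B1–B6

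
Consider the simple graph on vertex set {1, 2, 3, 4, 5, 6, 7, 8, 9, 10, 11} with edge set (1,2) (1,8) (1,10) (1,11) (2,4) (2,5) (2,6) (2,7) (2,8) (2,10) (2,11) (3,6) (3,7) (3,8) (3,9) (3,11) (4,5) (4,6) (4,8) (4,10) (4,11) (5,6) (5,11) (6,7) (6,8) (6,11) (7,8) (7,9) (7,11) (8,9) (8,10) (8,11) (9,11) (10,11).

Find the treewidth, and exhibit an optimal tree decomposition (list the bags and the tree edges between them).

Treewidth 4.
One optimal decomposition is:
Bags: B1 = {2, 4, 8, 10, 11}  B2 = {2, 4, 6, 8, 11}  B3 = {1, 2, 8, 10, 11}  B4 = {2, 4, 5, 6, 11}  B5 = {2, 6, 7, 8, 11}  B6 = {3, 6, 7, 8, 11}  B7 = {3, 7, 8, 9, 11}
Tree: B1–B2, B1–B3, B2–B4, B2–B5, B5–B6, B6–B7

The largest bag has 5 vertices, giving width 4; this decomposition certifies tw(G) ≤ 4. Conversely, {3, 7, 8, 9, 11} is a clique of size 5, and the vertices of any clique must share a bag in every tree decomposition; so some bag has ≥ 5 vertices and tw(G) ≥ 4. Hence tw(G) = 4 exactly.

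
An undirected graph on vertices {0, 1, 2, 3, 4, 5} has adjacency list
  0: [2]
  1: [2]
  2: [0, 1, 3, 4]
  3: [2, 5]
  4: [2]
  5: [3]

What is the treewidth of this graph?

A width-1 tree decomposition is:
Bags: B1 = {1, 2}  B2 = {0, 2}  B3 = {2, 3}  B4 = {3, 5}  B5 = {2, 4}
Tree: B1–B2, B1–B3, B3–B4, B3–B5
Every bag has size at most 2, so the width is 2 − 1 = 1 and tw(G) ≤ 1. G has an edge, so its treewidth is at least 1. Combining the bounds, tw(G) = 1.

1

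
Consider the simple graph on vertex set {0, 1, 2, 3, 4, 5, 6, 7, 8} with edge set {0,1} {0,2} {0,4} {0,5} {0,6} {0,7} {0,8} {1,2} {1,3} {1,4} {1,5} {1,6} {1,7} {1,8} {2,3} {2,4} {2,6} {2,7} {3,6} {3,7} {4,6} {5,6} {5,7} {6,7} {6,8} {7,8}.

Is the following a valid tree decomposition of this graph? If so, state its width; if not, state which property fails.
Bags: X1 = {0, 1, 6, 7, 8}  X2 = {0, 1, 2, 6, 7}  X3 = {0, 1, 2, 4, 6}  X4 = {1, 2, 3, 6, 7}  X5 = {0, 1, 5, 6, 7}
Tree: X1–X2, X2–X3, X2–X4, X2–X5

Yes; width 4.

Checking the three conditions: (i) the bags cover all of {0, 1, 2, 3, 4, 5, 6, 7, 8}; (ii) for each edge, some bag contains both endpoints; (iii) the bags containing any fixed vertex form a subtree. All hold, so the decomposition is valid with width 5 − 1 = 4.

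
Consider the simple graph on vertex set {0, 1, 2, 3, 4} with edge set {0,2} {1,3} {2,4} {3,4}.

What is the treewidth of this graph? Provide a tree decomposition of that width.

Every bag has size at most 2, so the width is 2 − 1 = 1 and tw(G) ≤ 1. G has an edge, so its treewidth is at least 1. Therefore the treewidth is 1.

Treewidth 1.
One such decomposition:
Bags: B1 = {1, 3}  B2 = {3, 4}  B3 = {2, 4}  B4 = {0, 2}
Tree: B1–B2, B2–B3, B3–B4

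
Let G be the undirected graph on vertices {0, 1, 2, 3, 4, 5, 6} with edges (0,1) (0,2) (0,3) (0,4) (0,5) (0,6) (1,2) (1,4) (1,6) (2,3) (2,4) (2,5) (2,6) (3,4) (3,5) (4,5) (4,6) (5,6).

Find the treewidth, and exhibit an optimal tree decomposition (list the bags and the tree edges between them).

The largest bag has 5 vertices, giving width 4; this decomposition certifies tw(G) ≤ 4. For the lower bound, the 5 vertices {0, 1, 2, 4, 6} are pairwise adjacent, and any tree decomposition puts a clique entirely inside one bag — forcing width ≥ 4. Therefore the treewidth is 4.

Treewidth 4.
One such decomposition:
Bags: B1 = {0, 2, 4, 5, 6}  B2 = {0, 2, 3, 4, 5}  B3 = {0, 1, 2, 4, 6}
Tree: B1–B2, B1–B3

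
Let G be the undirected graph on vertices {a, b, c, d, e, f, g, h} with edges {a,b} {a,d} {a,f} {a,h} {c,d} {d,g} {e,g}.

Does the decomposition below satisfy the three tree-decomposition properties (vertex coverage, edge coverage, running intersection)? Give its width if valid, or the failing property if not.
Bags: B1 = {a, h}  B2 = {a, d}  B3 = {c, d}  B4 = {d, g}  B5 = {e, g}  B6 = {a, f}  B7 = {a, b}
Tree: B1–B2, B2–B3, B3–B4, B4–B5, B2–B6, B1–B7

Yes; width 1.

Every vertex of G appears in some bag (union = {a, b, c, d, e, f, g, h}); every edge is covered by a bag; and for each vertex v the set of bags containing v is connected in the bag tree. The decomposition is therefore valid. The largest bag has 2 vertices, so the width is 1.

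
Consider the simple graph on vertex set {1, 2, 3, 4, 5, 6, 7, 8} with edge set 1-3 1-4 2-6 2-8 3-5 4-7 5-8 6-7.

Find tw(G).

2

A width-2 tree decomposition is:
Bags: B1 = {2, 5, 8}  B2 = {2, 3, 5}  B3 = {1, 2, 3}  B4 = {1, 2, 4}  B5 = {2, 4, 7}  B6 = {2, 6, 7}
Tree: B1–B2, B2–B3, B3–B4, B4–B5, B5–B6
Every bag has size at most 3, so the width is 3 − 1 = 2 and tw(G) ≤ 2. The edges 2–8–5–3–1–4–7–6–2 form a cycle, so G is not a tree and its treewidth is at least 2. Therefore the treewidth is 2.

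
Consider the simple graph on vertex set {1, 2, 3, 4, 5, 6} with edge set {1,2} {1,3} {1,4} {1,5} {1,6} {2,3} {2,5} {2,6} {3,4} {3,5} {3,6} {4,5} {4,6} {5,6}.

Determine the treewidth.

4

A width-4 tree decomposition is:
Bags: B1 = {1, 2, 3, 5, 6}  B2 = {1, 3, 4, 5, 6}
Tree: B1–B2
The largest bag has 5 vertices, giving width 4; this decomposition certifies tw(G) ≤ 4. For the lower bound, the 5 vertices {1, 2, 3, 5, 6} are pairwise adjacent, and any tree decomposition puts a clique entirely inside one bag — forcing width ≥ 4. Hence tw(G) = 4 exactly.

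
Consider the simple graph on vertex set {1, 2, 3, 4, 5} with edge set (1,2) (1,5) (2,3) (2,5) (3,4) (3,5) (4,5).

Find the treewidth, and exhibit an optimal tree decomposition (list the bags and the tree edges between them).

Each bag holds 3 vertices, so the decomposition has width 2, which upper-bounds the treewidth. For the lower bound, the 3 vertices {1, 2, 5} are pairwise adjacent, and any tree decomposition puts a clique entirely inside one bag — forcing width ≥ 2. Therefore the treewidth is 2.

Treewidth 2.
One optimal decomposition is:
Bags: B1 = {3, 4, 5}  B2 = {2, 3, 5}  B3 = {1, 2, 5}
Tree: B1–B2, B2–B3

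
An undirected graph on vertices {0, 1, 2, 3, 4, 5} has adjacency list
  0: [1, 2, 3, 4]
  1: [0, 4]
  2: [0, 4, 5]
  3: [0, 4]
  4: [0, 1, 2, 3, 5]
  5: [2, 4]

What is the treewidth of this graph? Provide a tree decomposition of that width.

The largest bag has 3 vertices, giving width 2; this decomposition certifies tw(G) ≤ 2. On the other hand G contains the 3-clique {0, 1, 4}. A clique must lie in a single bag of any decomposition, so no decomposition can have width below 2. The upper and lower bounds meet at 2, so that is the treewidth.

Treewidth 2.
Bags: B1 = {0, 2, 4}  B2 = {0, 1, 4}  B3 = {0, 3, 4}  B4 = {2, 4, 5}
Tree: B1–B2, B2–B3, B1–B4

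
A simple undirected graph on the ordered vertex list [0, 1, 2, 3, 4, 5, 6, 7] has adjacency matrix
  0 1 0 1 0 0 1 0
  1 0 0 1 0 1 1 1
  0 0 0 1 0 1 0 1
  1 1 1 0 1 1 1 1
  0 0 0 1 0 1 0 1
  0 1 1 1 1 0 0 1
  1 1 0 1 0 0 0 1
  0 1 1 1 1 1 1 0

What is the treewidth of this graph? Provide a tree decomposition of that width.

Treewidth 3.
Bags: B1 = {1, 3, 6, 7}  B2 = {1, 3, 5, 7}  B3 = {3, 4, 5, 7}  B4 = {0, 1, 3, 6}  B5 = {2, 3, 5, 7}
Tree: B1–B2, B2–B3, B1–B4, B3–B5

Every bag has size at most 4, so the width is 4 − 1 = 3 and tw(G) ≤ 3. For the lower bound, the 4 vertices {0, 1, 3, 6} are pairwise adjacent, and any tree decomposition puts a clique entirely inside one bag — forcing width ≥ 3. Hence tw(G) = 3 exactly.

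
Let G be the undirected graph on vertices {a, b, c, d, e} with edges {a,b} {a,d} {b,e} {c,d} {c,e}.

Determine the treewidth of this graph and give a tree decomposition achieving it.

Treewidth 2.
One optimal decomposition is:
Bags: B1 = {a, c, d}  B2 = {a, b, c}  B3 = {b, c, e}
Tree: B1–B2, B2–B3

The largest bag has 3 vertices, giving width 2; this decomposition certifies tw(G) ≤ 2. Since c–d–a–b–e–c is a cycle in G, G is not acyclic. Forests are exactly the graphs of treewidth ≤ 1, so tw(G) ≥ 2. Combining the bounds, tw(G) = 2.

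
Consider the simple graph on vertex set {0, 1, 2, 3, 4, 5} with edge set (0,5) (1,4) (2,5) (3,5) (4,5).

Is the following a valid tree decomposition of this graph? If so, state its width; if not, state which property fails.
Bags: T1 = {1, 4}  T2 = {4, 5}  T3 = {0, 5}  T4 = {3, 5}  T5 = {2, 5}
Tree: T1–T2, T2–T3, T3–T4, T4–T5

Yes; width 1.

Checking the three conditions: (i) the bags cover all of {0, 1, 2, 3, 4, 5}; (ii) for each edge, some bag contains both endpoints; (iii) the bags containing any fixed vertex form a subtree. All hold, so the decomposition is valid with width 2 − 1 = 1.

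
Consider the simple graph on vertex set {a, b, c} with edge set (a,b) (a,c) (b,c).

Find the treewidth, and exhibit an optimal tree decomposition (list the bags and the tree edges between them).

With just one bag of size 3, the width is 3 − 1 = 2, so tw(G) ≤ 2. On the other hand G contains the 3-clique {a, b, c}. A clique must lie in a single bag of any decomposition, so no decomposition can have width below 2. The upper and lower bounds meet at 2, so that is the treewidth.

Treewidth 2.
Bags: B1 = {a, b, c}
Tree: (single bag)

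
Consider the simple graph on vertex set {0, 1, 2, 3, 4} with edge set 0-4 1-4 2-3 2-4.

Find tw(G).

1

A width-1 tree decomposition is:
Bags: B1 = {2, 4}  B2 = {0, 4}  B3 = {1, 4}  B4 = {2, 3}
Tree: B1–B2, B2–B3, B1–B4
Every bag has size at most 2, so the width is 2 − 1 = 1 and tw(G) ≤ 1. Any graph with an edge has treewidth ≥ 1, and G has the edge 2–4. Hence tw(G) = 1 exactly.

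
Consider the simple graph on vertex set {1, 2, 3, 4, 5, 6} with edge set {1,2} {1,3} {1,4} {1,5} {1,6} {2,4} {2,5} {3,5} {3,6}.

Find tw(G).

2

A width-2 tree decomposition is:
Bags: B1 = {1, 3, 6}  B2 = {1, 3, 5}  B3 = {1, 2, 5}  B4 = {1, 2, 4}
Tree: B1–B2, B2–B3, B3–B4
Every bag has size at most 3, so the width is 3 − 1 = 2 and tw(G) ≤ 2. On the other hand G contains the 3-clique {1, 2, 4}. A clique must lie in a single bag of any decomposition, so no decomposition can have width below 2. The upper and lower bounds meet at 2, so that is the treewidth.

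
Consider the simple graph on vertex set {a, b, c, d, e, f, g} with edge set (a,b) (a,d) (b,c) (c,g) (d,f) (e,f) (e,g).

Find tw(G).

2

A width-2 tree decomposition is:
Bags: B1 = {c, e, g}  B2 = {c, e, f}  B3 = {c, d, f}  B4 = {a, c, d}  B5 = {a, b, c}
Tree: B1–B2, B2–B3, B3–B4, B4–B5
Every bag has size at most 3, so the width is 3 − 1 = 2 and tw(G) ≤ 2. For the lower bound, G contains the cycle c–g–e–f–d–a–b–c, so G is not a forest; only forests have treewidth ≤ 1, hence tw(G) ≥ 2. Therefore the treewidth is 2.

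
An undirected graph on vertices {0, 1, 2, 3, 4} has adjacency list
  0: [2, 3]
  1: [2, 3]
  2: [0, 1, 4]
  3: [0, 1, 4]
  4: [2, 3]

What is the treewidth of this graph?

2

A width-2 tree decomposition is:
Bags: B1 = {2, 3, 4}  B2 = {0, 2, 3}  B3 = {1, 2, 3}
Tree: B1–B2, B2–B3
Each bag holds 3 vertices, so the decomposition has width 2, which upper-bounds the treewidth. The edges 4–3–0–2–4 form a cycle, so G is not a tree and its treewidth is at least 2. Therefore the treewidth is 2.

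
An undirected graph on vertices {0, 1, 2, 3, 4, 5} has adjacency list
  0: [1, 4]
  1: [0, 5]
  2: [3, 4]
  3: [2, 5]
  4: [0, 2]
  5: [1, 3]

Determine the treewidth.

2

A width-2 tree decomposition is:
Bags: B1 = {0, 1, 5}  B2 = {0, 4, 5}  B3 = {2, 4, 5}  B4 = {2, 3, 5}
Tree: B1–B2, B2–B3, B3–B4
Each bag holds 3 vertices, so the decomposition has width 2, which upper-bounds the treewidth. For the lower bound, G contains the cycle 5–1–0–4–2–3–5, so G is not a forest; only forests have treewidth ≤ 1, hence tw(G) ≥ 2. The upper and lower bounds meet at 2, so that is the treewidth.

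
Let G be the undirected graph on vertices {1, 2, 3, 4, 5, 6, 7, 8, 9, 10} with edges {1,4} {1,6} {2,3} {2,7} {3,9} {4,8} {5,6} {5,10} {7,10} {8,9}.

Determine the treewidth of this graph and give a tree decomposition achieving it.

Each bag holds 3 vertices, so the decomposition has width 2, which upper-bounds the treewidth. The edges 5–6–1–4–8–9–3–2–7–10–5 form a cycle, so G is not a tree and its treewidth is at least 2. Hence tw(G) = 2 exactly.

Treewidth 2.
Bags: B1 = {1, 5, 6}  B2 = {1, 4, 5}  B3 = {4, 5, 8}  B4 = {5, 8, 9}  B5 = {3, 5, 9}  B6 = {2, 3, 5}  B7 = {2, 5, 7}  B8 = {5, 7, 10}
Tree: B1–B2, B2–B3, B3–B4, B4–B5, B5–B6, B6–B7, B7–B8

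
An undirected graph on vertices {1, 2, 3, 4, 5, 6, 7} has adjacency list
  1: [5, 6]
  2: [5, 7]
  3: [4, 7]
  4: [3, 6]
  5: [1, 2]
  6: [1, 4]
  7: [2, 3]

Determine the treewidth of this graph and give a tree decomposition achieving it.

The largest bag has 3 vertices, giving width 2; this decomposition certifies tw(G) ≤ 2. The edges 6–1–5–2–7–3–4–6 form a cycle, so G is not a tree and its treewidth is at least 2. Combining the bounds, tw(G) = 2.

Treewidth 2.
One such decomposition:
Bags: B1 = {1, 5, 6}  B2 = {2, 5, 6}  B3 = {2, 6, 7}  B4 = {3, 6, 7}  B5 = {3, 4, 6}
Tree: B1–B2, B2–B3, B3–B4, B4–B5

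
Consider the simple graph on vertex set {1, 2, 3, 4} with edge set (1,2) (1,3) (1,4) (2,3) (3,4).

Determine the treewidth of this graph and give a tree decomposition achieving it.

Treewidth 2.
Bags: B1 = {1, 3, 4}  B2 = {1, 2, 3}
Tree: B1–B2

Each bag holds 3 vertices, so the decomposition has width 2, which upper-bounds the treewidth. Conversely, {1, 2, 3} is a clique of size 3, and the vertices of any clique must share a bag in every tree decomposition; so some bag has ≥ 3 vertices and tw(G) ≥ 2. Therefore the treewidth is 2.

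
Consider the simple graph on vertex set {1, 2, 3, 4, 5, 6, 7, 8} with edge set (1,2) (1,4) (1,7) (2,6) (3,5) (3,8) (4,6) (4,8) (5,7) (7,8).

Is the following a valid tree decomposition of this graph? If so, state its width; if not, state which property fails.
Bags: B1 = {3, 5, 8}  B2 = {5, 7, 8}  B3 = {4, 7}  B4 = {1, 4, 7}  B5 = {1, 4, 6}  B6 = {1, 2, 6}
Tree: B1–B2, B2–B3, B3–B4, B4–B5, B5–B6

A tree decomposition must satisfy three properties: every vertex lies in some bag; for every edge, both endpoints lie together in some bag; and for every vertex, the bags containing it form a connected subtree. Here edge (8,4) lies in no bag, so the decomposition is invalid.

No — edge (8,4) lies in no bag.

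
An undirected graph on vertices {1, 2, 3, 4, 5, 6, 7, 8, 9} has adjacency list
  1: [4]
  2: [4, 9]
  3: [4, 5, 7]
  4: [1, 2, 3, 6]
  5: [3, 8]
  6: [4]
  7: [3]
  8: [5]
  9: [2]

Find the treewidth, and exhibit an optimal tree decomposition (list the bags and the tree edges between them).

Treewidth 1.
One such decomposition:
Bags: B1 = {4, 6}  B2 = {3, 4}  B3 = {2, 4}  B4 = {1, 4}  B5 = {3, 5}  B6 = {2, 9}  B7 = {5, 8}  B8 = {3, 7}
Tree: B1–B2, B1–B3, B3–B4, B2–B5, B3–B6, B5–B7, B5–B8

The largest bag has 2 vertices, giving width 1; this decomposition certifies tw(G) ≤ 1. Any graph with an edge has treewidth ≥ 1, and G has the edge 4–6. Combining the bounds, tw(G) = 1.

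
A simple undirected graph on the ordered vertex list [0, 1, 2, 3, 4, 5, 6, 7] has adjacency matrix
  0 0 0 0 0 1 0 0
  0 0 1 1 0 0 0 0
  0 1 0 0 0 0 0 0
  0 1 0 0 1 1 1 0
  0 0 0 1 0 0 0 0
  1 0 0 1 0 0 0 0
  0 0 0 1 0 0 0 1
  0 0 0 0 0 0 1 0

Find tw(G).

A width-1 tree decomposition is:
Bags: B1 = {1, 3}  B2 = {3, 4}  B3 = {3, 6}  B4 = {1, 2}  B5 = {3, 5}  B6 = {0, 5}  B7 = {6, 7}
Tree: B1–B2, B1–B3, B1–B4, B1–B5, B5–B6, B3–B7
The largest bag has 2 vertices, giving width 1; this decomposition certifies tw(G) ≤ 1. Any graph with an edge has treewidth ≥ 1, and G has the edge 3–1. Therefore the treewidth is 1.

1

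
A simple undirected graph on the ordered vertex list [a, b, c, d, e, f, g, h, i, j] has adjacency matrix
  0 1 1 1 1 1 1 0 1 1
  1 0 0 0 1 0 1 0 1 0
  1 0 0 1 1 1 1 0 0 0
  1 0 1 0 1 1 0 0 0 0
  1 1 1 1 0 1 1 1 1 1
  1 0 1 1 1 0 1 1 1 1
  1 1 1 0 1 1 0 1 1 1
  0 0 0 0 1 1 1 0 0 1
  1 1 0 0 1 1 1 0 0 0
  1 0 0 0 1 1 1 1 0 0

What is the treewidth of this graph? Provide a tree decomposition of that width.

Each bag holds 5 vertices, so the decomposition has width 4, which upper-bounds the treewidth. For the lower bound, the 5 vertices {a, c, d, e, f} are pairwise adjacent, and any tree decomposition puts a clique entirely inside one bag — forcing width ≥ 4. Therefore the treewidth is 4.

Treewidth 4.
One optimal decomposition is:
Bags: B1 = {a, e, f, g, i}  B2 = {a, e, f, g, j}  B3 = {e, f, g, h, j}  B4 = {a, c, e, f, g}  B5 = {a, c, d, e, f}  B6 = {a, b, e, g, i}
Tree: B1–B2, B2–B3, B1–B4, B4–B5, B1–B6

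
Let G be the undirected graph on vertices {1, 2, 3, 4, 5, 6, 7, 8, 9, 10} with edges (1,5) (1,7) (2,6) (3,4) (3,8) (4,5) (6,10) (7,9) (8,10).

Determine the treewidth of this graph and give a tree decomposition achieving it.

Treewidth 1.
One such decomposition:
Bags: B1 = {7, 9}  B2 = {1, 7}  B3 = {1, 5}  B4 = {4, 5}  B5 = {3, 4}  B6 = {3, 8}  B7 = {8, 10}  B8 = {6, 10}  B9 = {2, 6}
Tree: B1–B2, B2–B3, B3–B4, B4–B5, B5–B6, B6–B7, B7–B8, B8–B9

Each bag holds 2 vertices, so the decomposition has width 1, which upper-bounds the treewidth. Since G has at least one edge (e.g. 9–7), it is not an edgeless graph, so tw(G) ≥ 1. The upper and lower bounds meet at 1, so that is the treewidth.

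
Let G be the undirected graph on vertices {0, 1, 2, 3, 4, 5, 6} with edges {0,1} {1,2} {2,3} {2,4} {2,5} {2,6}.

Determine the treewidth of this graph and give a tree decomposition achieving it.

Treewidth 1.
One optimal decomposition is:
Bags: B1 = {2, 5}  B2 = {2, 3}  B3 = {1, 2}  B4 = {2, 4}  B5 = {0, 1}  B6 = {2, 6}
Tree: B1–B2, B1–B3, B1–B4, B3–B5, B2–B6

The largest bag has 2 vertices, giving width 1; this decomposition certifies tw(G) ≤ 1. G has an edge, so its treewidth is at least 1. Combining the bounds, tw(G) = 1.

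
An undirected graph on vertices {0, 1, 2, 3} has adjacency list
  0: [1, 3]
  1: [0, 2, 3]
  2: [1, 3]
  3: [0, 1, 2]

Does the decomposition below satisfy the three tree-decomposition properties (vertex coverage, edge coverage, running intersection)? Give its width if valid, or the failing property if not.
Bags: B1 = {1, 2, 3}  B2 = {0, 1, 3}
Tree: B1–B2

Yes; width 2.

Every vertex of G appears in some bag (union = {0, 1, 2, 3}); every edge is covered by a bag; and for each vertex v the set of bags containing v is connected in the bag tree. The decomposition is therefore valid. The largest bag has 3 vertices, so the width is 2.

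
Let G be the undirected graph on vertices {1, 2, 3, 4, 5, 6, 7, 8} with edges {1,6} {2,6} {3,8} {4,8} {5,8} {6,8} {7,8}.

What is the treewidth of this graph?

A width-1 tree decomposition is:
Bags: B1 = {5, 8}  B2 = {4, 8}  B3 = {6, 8}  B4 = {7, 8}  B5 = {2, 6}  B6 = {3, 8}  B7 = {1, 6}
Tree: B1–B2, B1–B3, B2–B4, B3–B5, B3–B6, B3–B7
The largest bag has 2 vertices, giving width 1; this decomposition certifies tw(G) ≤ 1. G has an edge, so its treewidth is at least 1. Therefore the treewidth is 1.

1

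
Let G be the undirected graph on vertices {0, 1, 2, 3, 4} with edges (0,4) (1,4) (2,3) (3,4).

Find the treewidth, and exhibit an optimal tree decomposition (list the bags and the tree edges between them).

Treewidth 1.
Bags: B1 = {3, 4}  B2 = {2, 3}  B3 = {1, 4}  B4 = {0, 4}
Tree: B1–B2, B1–B3, B3–B4

Every bag has size at most 2, so the width is 2 − 1 = 1 and tw(G) ≤ 1. Since G has at least one edge (e.g. 4–3), it is not an edgeless graph, so tw(G) ≥ 1. Therefore the treewidth is 1.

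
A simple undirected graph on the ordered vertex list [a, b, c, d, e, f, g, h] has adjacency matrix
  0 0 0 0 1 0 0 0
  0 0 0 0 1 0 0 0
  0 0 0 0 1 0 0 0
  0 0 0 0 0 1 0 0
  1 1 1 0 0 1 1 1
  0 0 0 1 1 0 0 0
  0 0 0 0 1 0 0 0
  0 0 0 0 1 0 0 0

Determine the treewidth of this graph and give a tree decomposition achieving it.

The largest bag has 2 vertices, giving width 1; this decomposition certifies tw(G) ≤ 1. Since G has at least one edge (e.g. e–h), it is not an edgeless graph, so tw(G) ≥ 1. The upper and lower bounds meet at 1, so that is the treewidth.

Treewidth 1.
Bags: B1 = {e, h}  B2 = {e, f}  B3 = {d, f}  B4 = {b, e}  B5 = {e, g}  B6 = {a, e}  B7 = {c, e}
Tree: B1–B2, B2–B3, B2–B4, B1–B5, B1–B6, B4–B7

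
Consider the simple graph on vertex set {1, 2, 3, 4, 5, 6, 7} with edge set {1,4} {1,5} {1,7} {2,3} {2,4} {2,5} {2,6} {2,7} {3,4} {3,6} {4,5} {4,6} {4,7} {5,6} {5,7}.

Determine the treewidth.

A width-3 tree decomposition is:
Bags: B1 = {2, 4, 5, 6}  B2 = {2, 4, 5, 7}  B3 = {1, 4, 5, 7}  B4 = {2, 3, 4, 6}
Tree: B1–B2, B2–B3, B1–B4
Each bag holds 4 vertices, so the decomposition has width 3, which upper-bounds the treewidth. On the other hand G contains the 4-clique {1, 4, 5, 7}. A clique must lie in a single bag of any decomposition, so no decomposition can have width below 3. Combining the bounds, tw(G) = 3.

3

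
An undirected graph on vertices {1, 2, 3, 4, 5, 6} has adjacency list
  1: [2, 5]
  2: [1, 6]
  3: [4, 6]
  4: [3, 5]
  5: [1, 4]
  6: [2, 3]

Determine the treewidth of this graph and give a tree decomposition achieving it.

Treewidth 2.
Bags: B1 = {2, 3, 6}  B2 = {2, 3, 4}  B3 = {2, 4, 5}  B4 = {1, 2, 5}
Tree: B1–B2, B2–B3, B3–B4

The largest bag has 3 vertices, giving width 2; this decomposition certifies tw(G) ≤ 2. For the lower bound, G contains the cycle 2–6–3–4–5–1–2, so G is not a forest; only forests have treewidth ≤ 1, hence tw(G) ≥ 2. Therefore the treewidth is 2.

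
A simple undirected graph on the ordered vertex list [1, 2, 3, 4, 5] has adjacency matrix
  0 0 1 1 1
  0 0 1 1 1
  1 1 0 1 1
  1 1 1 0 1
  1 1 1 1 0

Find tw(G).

3

A width-3 tree decomposition is:
Bags: B1 = {1, 3, 4, 5}  B2 = {2, 3, 4, 5}
Tree: B1–B2
Every bag has size at most 4, so the width is 4 − 1 = 3 and tw(G) ≤ 3. Conversely, {1, 3, 4, 5} is a clique of size 4, and the vertices of any clique must share a bag in every tree decomposition; so some bag has ≥ 4 vertices and tw(G) ≥ 3. Hence tw(G) = 3 exactly.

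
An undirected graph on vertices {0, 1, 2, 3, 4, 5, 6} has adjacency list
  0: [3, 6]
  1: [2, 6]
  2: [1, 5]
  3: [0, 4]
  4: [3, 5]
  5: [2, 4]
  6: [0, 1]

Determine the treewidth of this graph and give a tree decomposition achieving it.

Every bag has size at most 3, so the width is 3 − 1 = 2 and tw(G) ≤ 2. Since 5–2–1–6–0–3–4–5 is a cycle in G, G is not acyclic. Forests are exactly the graphs of treewidth ≤ 1, so tw(G) ≥ 2. Combining the bounds, tw(G) = 2.

Treewidth 2.
One optimal decomposition is:
Bags: B1 = {1, 2, 5}  B2 = {1, 5, 6}  B3 = {0, 5, 6}  B4 = {0, 3, 5}  B5 = {3, 4, 5}
Tree: B1–B2, B2–B3, B3–B4, B4–B5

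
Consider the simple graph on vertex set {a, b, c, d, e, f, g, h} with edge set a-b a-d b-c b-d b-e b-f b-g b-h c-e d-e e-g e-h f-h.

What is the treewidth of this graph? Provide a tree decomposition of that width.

Treewidth 2.
One optimal decomposition is:
Bags: B1 = {b, d, e}  B2 = {b, e, h}  B3 = {b, f, h}  B4 = {b, e, g}  B5 = {b, c, e}  B6 = {a, b, d}
Tree: B1–B2, B2–B3, B2–B4, B4–B5, B1–B6

Each bag holds 3 vertices, so the decomposition has width 2, which upper-bounds the treewidth. Conversely, {a, b, d} is a clique of size 3, and the vertices of any clique must share a bag in every tree decomposition; so some bag has ≥ 3 vertices and tw(G) ≥ 2. Therefore the treewidth is 2.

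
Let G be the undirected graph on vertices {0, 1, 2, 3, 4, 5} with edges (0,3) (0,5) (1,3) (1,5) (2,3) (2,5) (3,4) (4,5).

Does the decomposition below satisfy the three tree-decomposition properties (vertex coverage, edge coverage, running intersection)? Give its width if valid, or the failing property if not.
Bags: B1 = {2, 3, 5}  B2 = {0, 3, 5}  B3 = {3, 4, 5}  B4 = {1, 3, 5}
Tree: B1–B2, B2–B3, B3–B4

Every vertex of G appears in some bag (union = {0, 1, 2, 3, 4, 5}); every edge is covered by a bag; and for each vertex v the set of bags containing v is connected in the bag tree. The decomposition is therefore valid. The largest bag has 3 vertices, so the width is 2.

Yes; width 2.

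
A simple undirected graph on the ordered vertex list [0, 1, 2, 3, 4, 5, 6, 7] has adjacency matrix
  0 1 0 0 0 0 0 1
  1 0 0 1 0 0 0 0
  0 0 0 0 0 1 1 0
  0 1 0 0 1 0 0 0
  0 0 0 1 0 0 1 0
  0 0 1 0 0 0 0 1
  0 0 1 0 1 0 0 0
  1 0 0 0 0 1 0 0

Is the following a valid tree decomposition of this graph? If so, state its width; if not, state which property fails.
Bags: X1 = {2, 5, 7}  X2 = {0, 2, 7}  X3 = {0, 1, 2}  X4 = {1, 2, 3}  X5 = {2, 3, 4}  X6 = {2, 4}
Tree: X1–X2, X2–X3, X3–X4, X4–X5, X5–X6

A tree decomposition must satisfy three properties: every vertex lies in some bag; for every edge, both endpoints lie together in some bag; and for every vertex, the bags containing it form a connected subtree. Here vertex 6 appears in no bag, so the decomposition is invalid.

No — vertex 6 appears in no bag.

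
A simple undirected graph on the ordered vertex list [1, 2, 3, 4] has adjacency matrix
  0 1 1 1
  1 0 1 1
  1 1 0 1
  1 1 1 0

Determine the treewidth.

A width-3 tree decomposition is:
Bags: B1 = {1, 2, 3, 4}
Tree: (single bag)
With just one bag of size 4, the width is 4 − 1 = 3, so tw(G) ≤ 3. On the other hand G contains the 4-clique {1, 2, 3, 4}. A clique must lie in a single bag of any decomposition, so no decomposition can have width below 3. Combining the bounds, tw(G) = 3.

3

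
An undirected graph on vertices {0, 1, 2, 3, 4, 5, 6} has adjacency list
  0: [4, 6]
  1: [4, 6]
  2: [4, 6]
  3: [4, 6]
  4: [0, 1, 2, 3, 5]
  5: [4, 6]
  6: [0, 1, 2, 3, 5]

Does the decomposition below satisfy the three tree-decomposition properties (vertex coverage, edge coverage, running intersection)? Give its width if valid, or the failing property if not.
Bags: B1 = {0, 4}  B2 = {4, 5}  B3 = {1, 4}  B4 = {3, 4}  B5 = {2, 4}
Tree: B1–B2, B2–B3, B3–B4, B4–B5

A tree decomposition must satisfy three properties: every vertex lies in some bag; for every edge, both endpoints lie together in some bag; and for every vertex, the bags containing it form a connected subtree. Here vertex 6 appears in no bag, so the decomposition is invalid.

No — vertex 6 appears in no bag.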